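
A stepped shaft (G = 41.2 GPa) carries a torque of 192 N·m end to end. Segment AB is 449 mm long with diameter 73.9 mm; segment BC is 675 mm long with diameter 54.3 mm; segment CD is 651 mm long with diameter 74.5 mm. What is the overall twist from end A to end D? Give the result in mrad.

J_AB = π(0.0739)⁴/32 = 2.93×10^-6 m⁴; J_BC = π(0.0543)⁴/32 = 8.53×10^-7 m⁴; J_CD = π(0.0745)⁴/32 = 3.02×10^-6 m⁴.
θ = (T/G)·Σ L_i/J_i = (192.0/41.2×10⁹)·(0.449/2.93×10^-6 + 0.675/8.53×10^-7 + 0.651/3.02×10^-6) = 5.403×10^-3 rad.

5.40 mrad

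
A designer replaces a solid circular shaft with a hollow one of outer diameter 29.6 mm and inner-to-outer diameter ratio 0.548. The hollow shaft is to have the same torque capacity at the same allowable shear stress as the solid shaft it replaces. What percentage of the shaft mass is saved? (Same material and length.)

25.5 %

Equal τ_max and T ⇒ the solid shaft needs d_s³ = d_o³(1−k⁴), so d_s = 29.6·(1−0.548⁴)^(1/3) = 28.68 mm.
Area ratio A_h/A_s = d_o²(1−k²)/d_s² = (1−k²)/(1−k⁴)^(2/3) = 0.7452.
Mass saving = 1 − 0.7452 = 25.5 %.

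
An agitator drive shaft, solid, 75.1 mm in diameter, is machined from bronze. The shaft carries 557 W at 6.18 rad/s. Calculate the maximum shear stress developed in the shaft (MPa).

ω = 6.18 rad/s, so T = P/ω = 557 / 6.180 = 90.13 N·m.
J = πd⁴/32 = π(0.0751)⁴/32 = 3.123×10^-6 m⁴.
τ_max = T·r/J = 90.13 × 0.0376 / 3.123×10^-6 = 1.084×10^6 Pa.

1.08 MPa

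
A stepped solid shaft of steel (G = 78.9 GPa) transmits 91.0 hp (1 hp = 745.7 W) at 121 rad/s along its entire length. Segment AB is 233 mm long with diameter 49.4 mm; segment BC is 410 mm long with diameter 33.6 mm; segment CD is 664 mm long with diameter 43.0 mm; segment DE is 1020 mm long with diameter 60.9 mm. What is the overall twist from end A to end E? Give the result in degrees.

ω = 121 rad/s, so T = P/ω = 91.0×745.7 / 121.0 = 560.8 N·m.
J_AB = π(0.0494)⁴/32 = 5.85×10^-7 m⁴; J_BC = π(0.0336)⁴/32 = 1.25×10^-7 m⁴; J_CD = π(0.0430)⁴/32 = 3.36×10^-7 m⁴; J_DE = π(0.0609)⁴/32 = 1.35×10^-6 m⁴.
θ = (T/G)·Σ L_i/J_i = (560.8/78.9×10⁹)·(0.233/5.85×10^-7 + 0.410/1.25×10^-7 + 0.664/3.36×10^-7 + 1.02/1.35×10^-6) = 0.04555 rad.

2.61°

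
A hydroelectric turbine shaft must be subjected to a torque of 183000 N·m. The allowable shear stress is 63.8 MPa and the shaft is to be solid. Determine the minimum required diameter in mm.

For a solid shaft τ_max = 16T/(πd³), so d = (16T/(π τ_allow))^(1/3) = (16·183000/(π·6.38×10^7))^(1/3) = 0.2445 m.

244 mm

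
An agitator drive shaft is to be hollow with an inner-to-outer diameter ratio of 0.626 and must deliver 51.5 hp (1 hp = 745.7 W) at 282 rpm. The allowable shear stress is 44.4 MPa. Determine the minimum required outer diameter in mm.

56.1 mm

ω = 2π·282/60 = 29.53 rad/s, so T = P/ω = 51.5×745.7 / 29.53 = 1300 N·m.
For a hollow shaft with d_i/d_o = 0.626: τ_max = 16T/(π d_o³ (1−k⁴)), so d_o = [16T/(π τ_allow (1−k⁴))]^(1/3) = [16·1300/(π·4.44×10^7·0.8464)]^(1/3) = 0.05607 m.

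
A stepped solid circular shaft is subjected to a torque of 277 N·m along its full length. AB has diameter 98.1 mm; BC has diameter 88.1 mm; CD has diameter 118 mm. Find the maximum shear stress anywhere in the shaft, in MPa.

2.06 MPa

Under the same torque, τ_max = 16T/(πd³) is largest where d is smallest — segment BC (d = 88.1 mm).
τ_max = 16·277.0/(π·(0.0881)³) = 2.063×10^6 Pa.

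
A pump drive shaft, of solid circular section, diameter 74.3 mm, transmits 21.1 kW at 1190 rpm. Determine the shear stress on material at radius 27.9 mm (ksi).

ω = 2π·1190/60 = 124.6 rad/s, so T = P/ω = 21.1×10³ / 124.6 = 169.3 N·m.
J = πd⁴/32 = π(0.0743)⁴/32 = 2.992×10^-6 m⁴.
Shear stress varies linearly with radius: τ = T·r/J = 169.3 × 0.0279 / 2.992×10^-6 = 1.579×10^6 Pa.

0.229 ksi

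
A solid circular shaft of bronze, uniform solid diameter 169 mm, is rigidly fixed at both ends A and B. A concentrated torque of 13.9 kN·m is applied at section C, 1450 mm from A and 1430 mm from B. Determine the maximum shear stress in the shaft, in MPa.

With uniform GJ and both ends fixed, compatibility θ_AC = θ_CB gives T_A·a = T_B·b, together with T_A + T_B = T₀.
T_A = T₀·b/(a+b) = 13900·1430/2880 = 6902 N·m; T_B = 6998 N·m.
τ in each portion: τ_AC = 7.28×10^6 Pa, τ_CB = 7.38×10^6 Pa; maximum is in CB.
τ_max = T_CB·r/J = 6998·0.0845/8.01×10^-5 = 7.384×10^6 Pa.

7.38 MPa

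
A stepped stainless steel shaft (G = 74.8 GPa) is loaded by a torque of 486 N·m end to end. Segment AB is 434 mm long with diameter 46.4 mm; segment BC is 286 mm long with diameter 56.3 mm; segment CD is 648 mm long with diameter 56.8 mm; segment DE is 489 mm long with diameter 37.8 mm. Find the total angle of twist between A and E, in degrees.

J_AB = π(0.0464)⁴/32 = 4.55×10^-7 m⁴; J_BC = π(0.0563)⁴/32 = 9.86×10^-7 m⁴; J_CD = π(0.0568)⁴/32 = 1.02×10^-6 m⁴; J_DE = π(0.0378)⁴/32 = 2.00×10^-7 m⁴.
θ = (T/G)·Σ L_i/J_i = (486.0/74.8×10⁹)·(0.434/4.55×10^-7 + 0.286/9.86×10^-7 + 0.648/1.02×10^-6 + 0.489/2.00×10^-7) = 0.02805 rad.

1.61°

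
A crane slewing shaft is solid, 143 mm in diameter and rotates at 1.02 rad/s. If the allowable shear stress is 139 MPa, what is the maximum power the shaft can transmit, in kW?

J = πd⁴/32 = π(0.143)⁴/32 = 4.105×10^-5 m⁴.
T_max = τ_allow·J/r = 1.39×10^8 × 4.105×10^-5 / 0.0715 = 79810 N·m.
ω = 1.02 rad/s, so P_max = T_max·ω = 8.141×10^4 W.

81.4 kW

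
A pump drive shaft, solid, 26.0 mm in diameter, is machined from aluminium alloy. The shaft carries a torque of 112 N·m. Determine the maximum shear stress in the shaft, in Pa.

3.25e7 Pa

J = πd⁴/32 = π(0.0260)⁴/32 = 4.486×10^-8 m⁴.
τ_max = T·r/J = 112.0 × 0.0130 / 4.486×10^-8 = 3.245×10^7 Pa.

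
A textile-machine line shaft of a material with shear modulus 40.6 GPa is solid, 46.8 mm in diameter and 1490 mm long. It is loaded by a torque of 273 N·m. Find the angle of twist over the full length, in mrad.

21.3 mrad

J = πd⁴/32 = π(0.0468)⁴/32 = 4.710×10^-7 m⁴.
θ = T·L/(G·J) = 273.0 × 1.49 / (40.6×10⁹ × 4.710×10^-7) = 0.02127 rad.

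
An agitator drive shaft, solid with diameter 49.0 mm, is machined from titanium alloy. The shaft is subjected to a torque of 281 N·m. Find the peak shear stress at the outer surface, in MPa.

12.2 MPa

J = πd⁴/32 = π(0.0490)⁴/32 = 5.660×10^-7 m⁴.
τ_max = T·r/J = 281.0 × 0.0245 / 5.660×10^-7 = 1.216×10^7 Pa.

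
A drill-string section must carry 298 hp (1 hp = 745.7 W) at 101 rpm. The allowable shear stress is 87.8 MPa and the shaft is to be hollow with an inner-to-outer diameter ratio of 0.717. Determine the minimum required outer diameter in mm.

ω = 2π·101/60 = 10.58 rad/s, so T = P/ω = 298×745.7 / 10.58 = 21010 N·m.
For a hollow shaft with d_i/d_o = 0.717: τ_max = 16T/(π d_o³ (1−k⁴)), so d_o = [16T/(π τ_allow (1−k⁴))]^(1/3) = [16·21010/(π·8.78×10^7·0.7357)]^(1/3) = 0.1183 m.

118 mm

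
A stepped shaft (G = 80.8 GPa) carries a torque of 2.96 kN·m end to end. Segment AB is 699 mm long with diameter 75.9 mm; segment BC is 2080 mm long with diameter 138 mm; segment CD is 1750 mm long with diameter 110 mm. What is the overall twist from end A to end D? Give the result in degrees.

0.828°

J_AB = π(0.0759)⁴/32 = 3.26×10^-6 m⁴; J_BC = π(0.138)⁴/32 = 3.56×10^-5 m⁴; J_CD = π(0.110)⁴/32 = 1.44×10^-5 m⁴.
θ = (T/G)·Σ L_i/J_i = (2960/80.8×10⁹)·(0.699/3.26×10^-6 + 2.08/3.56×10^-5 + 1.75/1.44×10^-5) = 0.01446 rad.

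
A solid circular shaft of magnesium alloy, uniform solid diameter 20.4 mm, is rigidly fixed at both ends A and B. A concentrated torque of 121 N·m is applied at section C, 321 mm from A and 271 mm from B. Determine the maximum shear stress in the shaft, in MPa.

39.4 MPa

With uniform GJ and both ends fixed, compatibility θ_AC = θ_CB gives T_A·a = T_B·b, together with T_A + T_B = T₀.
T_A = T₀·b/(a+b) = 121.0·271/592.0 = 55.39 N·m; T_B = 65.61 N·m.
τ in each portion: τ_AC = 3.32×10^7 Pa, τ_CB = 3.94×10^7 Pa; maximum is in CB.
τ_max = T_CB·r/J = 65.61·0.0102/1.70×10^-8 = 3.936×10^7 Pa.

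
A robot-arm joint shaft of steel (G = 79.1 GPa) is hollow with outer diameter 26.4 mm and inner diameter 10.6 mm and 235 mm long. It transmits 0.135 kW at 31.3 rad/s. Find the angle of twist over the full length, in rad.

2.76e-4 rad

ω = 31.3 rad/s, so T = P/ω = 0.135×10³ / 31.30 = 4.313 N·m.
J = π(d_o⁴ − d_i⁴)/32 = π(0.0264⁴ − 0.0106⁴)/32 = 4.645×10^-8 m⁴.
θ = T·L/(G·J) = 4.313 × 0.235 / (79.1×10⁹ × 4.645×10^-8) = 2.759×10^-4 rad.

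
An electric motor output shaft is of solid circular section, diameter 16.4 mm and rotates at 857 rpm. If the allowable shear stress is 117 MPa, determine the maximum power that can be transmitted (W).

9090 W

J = πd⁴/32 = π(0.0164)⁴/32 = 7.102×10^-9 m⁴.
T_max = τ_allow·J/r = 1.17×10^8 × 7.102×10^-9 / 0.00820 = 101.3 N·m.
ω = 2π·857/60 = 89.74 rad/s, so P_max = T_max·ω = 9094 W.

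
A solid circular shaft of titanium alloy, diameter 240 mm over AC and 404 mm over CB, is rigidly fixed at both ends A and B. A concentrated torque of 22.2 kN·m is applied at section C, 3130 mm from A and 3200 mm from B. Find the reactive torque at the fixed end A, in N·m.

2510 N·m

Compatibility: T_A·a/J_AC = T_B·b/J_CB with T_A + T_B = T₀.
J_AC = 3.26×10^-4 m⁴, J_CB = 2.62×10^-3 m⁴, so T_A = T₀·(J_AC/a)/((J_AC/a)+(J_CB/b)) = 2507 N·m, T_B = 19690 N·m.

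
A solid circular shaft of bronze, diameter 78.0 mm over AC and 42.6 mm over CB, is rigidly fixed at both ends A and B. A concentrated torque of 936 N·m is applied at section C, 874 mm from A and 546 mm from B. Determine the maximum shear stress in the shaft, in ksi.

Compatibility: T_A·a/J_AC = T_B·b/J_CB with T_A + T_B = T₀.
J_AC = 3.63×10^-6 m⁴, J_CB = 3.23×10^-7 m⁴, so T_A = T₀·(J_AC/a)/((J_AC/a)+(J_CB/b)) = 819.3 N·m, T_B = 116.7 N·m.
τ in each portion: τ_AC = 8.79×10^6 Pa, τ_CB = 7.69×10^6 Pa; maximum is in AC.
τ_max = T_AC·r/J = 819.3·0.0390/3.63×10^-6 = 8.793×10^6 Pa.

1.28 ksi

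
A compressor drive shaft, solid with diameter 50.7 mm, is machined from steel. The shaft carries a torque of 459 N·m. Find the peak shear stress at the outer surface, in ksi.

2.60 ksi

J = πd⁴/32 = π(0.0507)⁴/32 = 6.487×10^-7 m⁴.
τ_max = T·r/J = 459.0 × 0.0254 / 6.487×10^-7 = 1.794×10^7 Pa.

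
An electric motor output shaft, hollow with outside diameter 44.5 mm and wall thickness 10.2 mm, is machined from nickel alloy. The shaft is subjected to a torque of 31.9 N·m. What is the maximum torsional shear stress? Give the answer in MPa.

2.02 MPa

J = π(d_o⁴ − d_i⁴)/32 = π(0.0445⁴ − 0.0241⁴)/32 = 3.519×10^-7 m⁴.
τ_max = T·r/J = 31.90 × 0.0222 / 3.519×10^-7 = 2.017×10^6 Pa.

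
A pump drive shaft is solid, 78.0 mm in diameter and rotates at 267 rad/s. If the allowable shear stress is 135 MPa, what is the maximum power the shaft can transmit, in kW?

3360 kW

J = πd⁴/32 = π(0.0780)⁴/32 = 3.634×10^-6 m⁴.
T_max = τ_allow·J/r = 1.35×10^8 × 3.634×10^-6 / 0.0390 = 12580 N·m.
ω = 267 rad/s, so P_max = T_max·ω = 3.359×10^6 W.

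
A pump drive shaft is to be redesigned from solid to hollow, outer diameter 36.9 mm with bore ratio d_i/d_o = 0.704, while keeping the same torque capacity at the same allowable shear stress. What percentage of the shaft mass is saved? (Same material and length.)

39.1 %

Equal τ_max and T ⇒ the solid shaft needs d_s³ = d_o³(1−k⁴), so d_s = 36.9·(1−0.704⁴)^(1/3) = 33.59 mm.
Area ratio A_h/A_s = d_o²(1−k²)/d_s² = (1−k²)/(1−k⁴)^(2/3) = 0.6087.
Mass saving = 1 − 0.6087 = 39.1 %.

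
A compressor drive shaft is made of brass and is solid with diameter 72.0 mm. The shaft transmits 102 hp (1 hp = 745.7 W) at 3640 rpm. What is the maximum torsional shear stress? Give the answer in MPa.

ω = 2π·3640/60 = 381.2 rad/s, so T = P/ω = 102×745.7 / 381.2 = 199.5 N·m.
J = πd⁴/32 = π(0.0720)⁴/32 = 2.638×10^-6 m⁴.
τ_max = T·r/J = 199.5 × 0.0360 / 2.638×10^-6 = 2.723×10^6 Pa.

2.72 MPa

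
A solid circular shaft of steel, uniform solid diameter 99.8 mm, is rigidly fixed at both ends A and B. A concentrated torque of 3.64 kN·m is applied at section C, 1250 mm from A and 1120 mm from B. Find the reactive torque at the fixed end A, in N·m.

With uniform GJ and both ends fixed, compatibility θ_AC = θ_CB gives T_A·a = T_B·b, together with T_A + T_B = T₀.
T_A = T₀·b/(a+b) = 3640·1120/2370 = 1720 N·m; T_B = 1920 N·m.

1720 N·m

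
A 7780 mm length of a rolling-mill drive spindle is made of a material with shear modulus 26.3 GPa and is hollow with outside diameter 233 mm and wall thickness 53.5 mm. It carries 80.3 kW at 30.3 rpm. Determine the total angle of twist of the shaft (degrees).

1.62°

ω = 2π·30.3/60 = 3.173 rad/s, so T = P/ω = 80.3×10³ / 3.173 = 25310 N·m.
J = π(d_o⁴ − d_i⁴)/32 = π(0.233⁴ − 0.126⁴)/32 = 2.646×10^-4 m⁴.
θ = T·L/(G·J) = 25310 × 7.78 / (26.3×10⁹ × 2.646×10^-4) = 0.02829 rad.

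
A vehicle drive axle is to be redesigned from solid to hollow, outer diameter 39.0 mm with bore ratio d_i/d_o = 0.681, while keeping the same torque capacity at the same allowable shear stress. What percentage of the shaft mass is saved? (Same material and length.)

Equal τ_max and T ⇒ the solid shaft needs d_s³ = d_o³(1−k⁴), so d_s = 39.0·(1−0.681⁴)^(1/3) = 35.98 mm.
Area ratio A_h/A_s = d_o²(1−k²)/d_s² = (1−k²)/(1−k⁴)^(2/3) = 0.6302.
Mass saving = 1 − 0.6302 = 37.0 %.

37.0 %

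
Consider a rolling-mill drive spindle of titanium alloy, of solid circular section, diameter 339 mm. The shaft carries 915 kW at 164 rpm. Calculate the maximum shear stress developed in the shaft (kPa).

ω = 2π·164/60 = 17.17 rad/s, so T = P/ω = 915×10³ / 17.17 = 53280 N·m.
J = πd⁴/32 = π(0.339)⁴/32 = 1.297×10^-3 m⁴.
τ_max = T·r/J = 53280 × 0.170 / 1.297×10^-3 = 6.965×10^6 Pa.

6960 kPa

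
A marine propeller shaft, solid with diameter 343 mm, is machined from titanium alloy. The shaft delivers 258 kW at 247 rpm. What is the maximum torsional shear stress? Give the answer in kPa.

ω = 2π·247/60 = 25.87 rad/s, so T = P/ω = 258×10³ / 25.87 = 9975 N·m.
J = πd⁴/32 = π(0.343)⁴/32 = 1.359×10^-3 m⁴.
τ_max = T·r/J = 9975 × 0.172 / 1.359×10^-3 = 1.259×10^6 Pa.

1260 kPa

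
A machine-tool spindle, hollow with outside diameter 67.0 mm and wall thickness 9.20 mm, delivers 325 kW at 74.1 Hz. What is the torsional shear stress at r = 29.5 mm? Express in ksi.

2.09 ksi

ω = 2π·74.1 = 465.6 rad/s, so T = P/ω = 325×10³ / 465.6 = 698.0 N·m.
J = π(d_o⁴ − d_i⁴)/32 = π(0.0670⁴ − 0.0486⁴)/32 = 1.431×10^-6 m⁴.
Shear stress varies linearly with radius: τ = T·r/J = 698.0 × 0.0295 / 1.431×10^-6 = 1.439×10^7 Pa.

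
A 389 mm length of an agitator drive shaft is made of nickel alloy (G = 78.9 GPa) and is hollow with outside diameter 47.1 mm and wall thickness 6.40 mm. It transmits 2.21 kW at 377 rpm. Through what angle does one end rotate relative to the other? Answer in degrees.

0.0455°

ω = 2π·377/60 = 39.48 rad/s, so T = P/ω = 2.21×10³ / 39.48 = 55.98 N·m.
J = π(d_o⁴ − d_i⁴)/32 = π(0.0471⁴ − 0.0343⁴)/32 = 3.473×10^-7 m⁴.
θ = T·L/(G·J) = 55.98 × 0.389 / (78.9×10⁹ × 3.473×10^-7) = 7.948×10^-4 rad.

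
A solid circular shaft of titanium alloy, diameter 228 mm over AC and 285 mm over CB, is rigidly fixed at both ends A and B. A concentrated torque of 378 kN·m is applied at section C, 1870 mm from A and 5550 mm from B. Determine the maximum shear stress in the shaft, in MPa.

89.1 MPa

Compatibility: T_A·a/J_AC = T_B·b/J_CB with T_A + T_B = T₀.
J_AC = 2.65×10^-4 m⁴, J_CB = 6.48×10^-4 m⁴, so T_A = T₀·(J_AC/a)/((J_AC/a)+(J_CB/b)) = 207400 N·m, T_B = 170600 N·m.
τ in each portion: τ_AC = 8.91×10^7 Pa, τ_CB = 3.75×10^7 Pa; maximum is in AC.
τ_max = T_AC·r/J = 207400·0.114/2.65×10^-4 = 8.912×10^7 Pa.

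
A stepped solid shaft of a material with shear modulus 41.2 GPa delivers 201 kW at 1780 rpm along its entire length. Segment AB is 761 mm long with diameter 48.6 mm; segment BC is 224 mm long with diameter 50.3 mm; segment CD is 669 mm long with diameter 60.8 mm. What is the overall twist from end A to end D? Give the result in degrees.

ω = 2π·1780/60 = 186.4 rad/s, so T = P/ω = 201×10³ / 186.4 = 1078 N·m.
J_AB = π(0.0486)⁴/32 = 5.48×10^-7 m⁴; J_BC = π(0.0503)⁴/32 = 6.28×10^-7 m⁴; J_CD = π(0.0608)⁴/32 = 1.34×10^-6 m⁴.
θ = (T/G)·Σ L_i/J_i = (1078/41.2×10⁹)·(0.761/5.48×10^-7 + 0.224/6.28×10^-7 + 0.669/1.34×10^-6) = 0.05875 rad.

3.37°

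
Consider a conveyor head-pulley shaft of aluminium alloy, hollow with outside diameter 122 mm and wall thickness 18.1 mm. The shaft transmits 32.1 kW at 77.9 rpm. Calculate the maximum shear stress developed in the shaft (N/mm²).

14.6 N/mm²

ω = 2π·77.9/60 = 8.158 rad/s, so T = P/ω = 32.1×10³ / 8.158 = 3935 N·m.
J = π(d_o⁴ − d_i⁴)/32 = π(0.122⁴ − 0.0858⁴)/32 = 1.643×10^-5 m⁴.
τ_max = T·r/J = 3935 × 0.0610 / 1.643×10^-5 = 1.461×10^7 Pa.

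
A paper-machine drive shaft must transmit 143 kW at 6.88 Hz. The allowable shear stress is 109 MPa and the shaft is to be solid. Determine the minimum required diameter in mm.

ω = 2π·6.88 = 43.23 rad/s, so T = P/ω = 143×10³ / 43.23 = 3308 N·m.
For a solid shaft τ_max = 16T/(πd³), so d = (16T/(π τ_allow))^(1/3) = (16·3308/(π·1.09×10^8))^(1/3) = 0.05367 m.

53.7 mm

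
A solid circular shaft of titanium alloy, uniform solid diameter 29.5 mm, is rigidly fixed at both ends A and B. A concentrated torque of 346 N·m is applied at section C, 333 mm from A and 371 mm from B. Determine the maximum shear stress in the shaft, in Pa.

3.62e7 Pa

With uniform GJ and both ends fixed, compatibility θ_AC = θ_CB gives T_A·a = T_B·b, together with T_A + T_B = T₀.
T_A = T₀·b/(a+b) = 346.0·371/704.0 = 182.3 N·m; T_B = 163.7 N·m.
τ in each portion: τ_AC = 3.62×10^7 Pa, τ_CB = 3.25×10^7 Pa; maximum is in AC.
τ_max = T_AC·r/J = 182.3·0.0147/7.44×10^-8 = 3.617×10^7 Pa.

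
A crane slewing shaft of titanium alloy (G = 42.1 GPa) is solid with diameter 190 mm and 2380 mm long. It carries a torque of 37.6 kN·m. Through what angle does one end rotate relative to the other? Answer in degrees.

J = πd⁴/32 = π(0.190)⁴/32 = 1.279×10^-4 m⁴.
θ = T·L/(G·J) = 37600 × 2.38 / (42.1×10⁹ × 1.279×10^-4) = 0.01661 rad.

0.952°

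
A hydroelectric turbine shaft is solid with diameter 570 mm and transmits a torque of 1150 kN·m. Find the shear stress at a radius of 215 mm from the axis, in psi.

3460 psi

J = πd⁴/32 = π(0.570)⁴/32 = 0.01036 m⁴.
Shear stress varies linearly with radius: τ = T·r/J = 1.150e6 × 0.215 / 0.01036 = 2.386×10^7 Pa.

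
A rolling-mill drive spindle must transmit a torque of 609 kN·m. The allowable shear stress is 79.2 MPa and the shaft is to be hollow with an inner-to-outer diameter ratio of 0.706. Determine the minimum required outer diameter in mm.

374 mm

For a hollow shaft with d_i/d_o = 0.706: τ_max = 16T/(π d_o³ (1−k⁴)), so d_o = [16T/(π τ_allow (1−k⁴))]^(1/3) = [16·609000/(π·7.92×10^7·0.7516)]^(1/3) = 0.3735 m.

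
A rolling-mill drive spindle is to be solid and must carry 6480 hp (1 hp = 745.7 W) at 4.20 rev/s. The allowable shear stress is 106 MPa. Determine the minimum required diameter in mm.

ω = 2π·4.20 = 26.39 rad/s, so T = P/ω = 6480×745.7 / 26.39 = 183100 N·m.
For a solid shaft τ_max = 16T/(πd³), so d = (16T/(π τ_allow))^(1/3) = (16·183100/(π·1.06×10^8))^(1/3) = 0.2064 m.

206 mm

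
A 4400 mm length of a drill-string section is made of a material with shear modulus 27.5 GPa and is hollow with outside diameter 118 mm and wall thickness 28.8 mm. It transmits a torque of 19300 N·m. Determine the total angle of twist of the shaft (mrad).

J = π(d_o⁴ − d_i⁴)/32 = π(0.118⁴ − 0.0604⁴)/32 = 1.773×10^-5 m⁴.
θ = T·L/(G·J) = 19300 × 4.40 / (27.5×10⁹ × 1.773×10^-5) = 0.1742 rad.

174 mrad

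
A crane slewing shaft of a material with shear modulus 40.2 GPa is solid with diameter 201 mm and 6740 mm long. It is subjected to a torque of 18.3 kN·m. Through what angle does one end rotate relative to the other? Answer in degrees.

1.10°

J = πd⁴/32 = π(0.201)⁴/32 = 1.602×10^-4 m⁴.
θ = T·L/(G·J) = 18300 × 6.74 / (40.2×10⁹ × 1.602×10^-4) = 0.01915 rad.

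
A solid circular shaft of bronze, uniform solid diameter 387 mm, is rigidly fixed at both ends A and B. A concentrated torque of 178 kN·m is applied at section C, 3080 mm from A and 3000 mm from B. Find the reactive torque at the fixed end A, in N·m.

87800 N·m

With uniform GJ and both ends fixed, compatibility θ_AC = θ_CB gives T_A·a = T_B·b, together with T_A + T_B = T₀.
T_A = T₀·b/(a+b) = 178000·3000/6080 = 87830 N·m; T_B = 90170 N·m.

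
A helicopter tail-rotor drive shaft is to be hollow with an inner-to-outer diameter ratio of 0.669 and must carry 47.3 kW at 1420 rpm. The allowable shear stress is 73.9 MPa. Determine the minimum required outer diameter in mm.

30.2 mm

ω = 2π·1420/60 = 148.7 rad/s, so T = P/ω = 47.3×10³ / 148.7 = 318.1 N·m.
For a hollow shaft with d_i/d_o = 0.669: τ_max = 16T/(π d_o³ (1−k⁴)), so d_o = [16T/(π τ_allow (1−k⁴))]^(1/3) = [16·318.1/(π·7.39×10^7·0.7997)]^(1/3) = 0.03015 m.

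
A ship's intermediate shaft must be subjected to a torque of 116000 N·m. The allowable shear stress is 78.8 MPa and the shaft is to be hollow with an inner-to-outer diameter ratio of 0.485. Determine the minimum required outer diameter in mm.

For a hollow shaft with d_i/d_o = 0.485: τ_max = 16T/(π d_o³ (1−k⁴)), so d_o = [16T/(π τ_allow (1−k⁴))]^(1/3) = [16·116000/(π·7.88×10^7·0.9447)]^(1/3) = 0.1995 m.

199 mm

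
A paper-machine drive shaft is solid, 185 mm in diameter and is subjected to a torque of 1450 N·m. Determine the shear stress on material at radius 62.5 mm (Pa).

788000 Pa

J = πd⁴/32 = π(0.185)⁴/32 = 1.150×10^-4 m⁴.
Shear stress varies linearly with radius: τ = T·r/J = 1450 × 0.0625 / 1.150×10^-4 = 7.881×10^5 Pa.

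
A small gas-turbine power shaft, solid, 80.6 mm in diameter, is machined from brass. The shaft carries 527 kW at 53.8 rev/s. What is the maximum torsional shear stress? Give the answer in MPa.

15.2 MPa

ω = 2π·53.8 = 338.0 rad/s, so T = P/ω = 527×10³ / 338.0 = 1559 N·m.
J = πd⁴/32 = π(0.0806)⁴/32 = 4.143×10^-6 m⁴.
τ_max = T·r/J = 1559 × 0.0403 / 4.143×10^-6 = 1.516×10^7 Pa.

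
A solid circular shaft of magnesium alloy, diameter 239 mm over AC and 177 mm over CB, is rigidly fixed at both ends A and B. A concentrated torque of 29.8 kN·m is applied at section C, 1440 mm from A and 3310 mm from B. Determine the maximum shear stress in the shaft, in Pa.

9.83e6 Pa

Compatibility: T_A·a/J_AC = T_B·b/J_CB with T_A + T_B = T₀.
J_AC = 3.20×10^-4 m⁴, J_CB = 9.64×10^-5 m⁴, so T_A = T₀·(J_AC/a)/((J_AC/a)+(J_CB/b)) = 26350 N·m, T_B = 3449 N·m.
τ in each portion: τ_AC = 9.83×10^6 Pa, τ_CB = 3.17×10^6 Pa; maximum is in AC.
τ_max = T_AC·r/J = 26350·0.119/3.20×10^-4 = 9.831×10^6 Pa.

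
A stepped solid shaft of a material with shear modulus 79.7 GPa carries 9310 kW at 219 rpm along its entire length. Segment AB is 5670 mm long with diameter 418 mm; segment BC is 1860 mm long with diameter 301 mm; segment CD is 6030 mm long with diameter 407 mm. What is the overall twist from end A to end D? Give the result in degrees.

ω = 2π·219/60 = 22.93 rad/s, so T = P/ω = 9310×10³ / 22.93 = 406000 N·m.
J_AB = π(0.418)⁴/32 = 3.00×10^-3 m⁴; J_BC = π(0.301)⁴/32 = 8.06×10^-4 m⁴; J_CD = π(0.407)⁴/32 = 2.69×10^-3 m⁴.
θ = (T/G)·Σ L_i/J_i = (406000/79.7×10⁹)·(5.67/3.00×10^-3 + 1.86/8.06×10^-4 + 6.03/2.69×10^-3) = 0.03279 rad.

1.88°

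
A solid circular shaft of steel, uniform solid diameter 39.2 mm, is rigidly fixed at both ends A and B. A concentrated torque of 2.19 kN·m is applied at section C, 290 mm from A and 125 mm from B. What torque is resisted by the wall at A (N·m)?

660 N·m

With uniform GJ and both ends fixed, compatibility θ_AC = θ_CB gives T_A·a = T_B·b, together with T_A + T_B = T₀.
T_A = T₀·b/(a+b) = 2190·125/415.0 = 659.6 N·m; T_B = 1530 N·m.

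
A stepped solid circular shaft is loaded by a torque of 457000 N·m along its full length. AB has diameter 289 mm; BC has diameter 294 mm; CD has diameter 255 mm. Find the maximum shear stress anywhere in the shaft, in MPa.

Under the same torque, τ_max = 16T/(πd³) is largest where d is smallest — segment CD (d = 255 mm).
τ_max = 16·457000/(π·(0.255)³) = 1.404×10^8 Pa.

140 MPa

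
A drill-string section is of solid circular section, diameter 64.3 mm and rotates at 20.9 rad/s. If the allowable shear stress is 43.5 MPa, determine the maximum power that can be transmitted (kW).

J = πd⁴/32 = π(0.0643)⁴/32 = 1.678×10^-6 m⁴.
T_max = τ_allow·J/r = 4.35×10^7 × 1.678×10^-6 / 0.0321 = 2271 N·m.
ω = 20.9 rad/s, so P_max = T_max·ω = 4.746×10^4 W.

47.5 kW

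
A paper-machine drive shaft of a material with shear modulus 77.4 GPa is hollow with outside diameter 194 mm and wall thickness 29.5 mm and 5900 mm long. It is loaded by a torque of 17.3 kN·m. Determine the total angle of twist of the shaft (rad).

0.0124 rad

J = π(d_o⁴ − d_i⁴)/32 = π(0.194⁴ − 0.135⁴)/32 = 1.065×10^-4 m⁴.
θ = T·L/(G·J) = 17300 × 5.90 / (77.4×10⁹ × 1.065×10^-4) = 0.01239 rad.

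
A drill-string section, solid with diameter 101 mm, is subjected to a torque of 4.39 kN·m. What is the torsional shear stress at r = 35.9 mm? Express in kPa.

J = πd⁴/32 = π(0.101)⁴/32 = 1.022×10^-5 m⁴.
Shear stress varies linearly with radius: τ = T·r/J = 4390 × 0.0359 / 1.022×10^-5 = 1.543×10^7 Pa.

15400 kPa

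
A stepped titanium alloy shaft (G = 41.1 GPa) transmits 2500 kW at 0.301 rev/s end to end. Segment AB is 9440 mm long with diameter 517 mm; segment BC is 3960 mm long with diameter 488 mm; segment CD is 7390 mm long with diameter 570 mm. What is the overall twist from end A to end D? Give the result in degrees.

5.10°

ω = 2π·0.301 = 1.891 rad/s, so T = P/ω = 2500×10³ / 1.891 = 1.322e6 N·m.
J_AB = π(0.517)⁴/32 = 7.01×10^-3 m⁴; J_BC = π(0.488)⁴/32 = 5.57×10^-3 m⁴; J_CD = π(0.570)⁴/32 = 0.0104 m⁴.
θ = (T/G)·Σ L_i/J_i = (1.322e6/41.1×10⁹)·(9.44/7.01×10^-3 + 3.96/5.57×10^-3 + 7.39/0.0104) = 0.08910 rad.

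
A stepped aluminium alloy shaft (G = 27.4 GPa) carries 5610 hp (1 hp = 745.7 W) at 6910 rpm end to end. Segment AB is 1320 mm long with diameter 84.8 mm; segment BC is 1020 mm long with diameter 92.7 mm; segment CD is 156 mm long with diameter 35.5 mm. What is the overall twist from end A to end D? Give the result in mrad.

296 mrad

ω = 2π·6910/60 = 723.6 rad/s, so T = P/ω = 5610×745.7 / 723.6 = 5781 N·m.
J_AB = π(0.0848)⁴/32 = 5.08×10^-6 m⁴; J_BC = π(0.0927)⁴/32 = 7.25×10^-6 m⁴; J_CD = π(0.0355)⁴/32 = 1.56×10^-7 m⁴.
θ = (T/G)·Σ L_i/J_i = (5781/27.4×10⁹)·(1.32/5.08×10^-6 + 1.02/7.25×10^-6 + 0.156/1.56×10^-7) = 0.2956 rad.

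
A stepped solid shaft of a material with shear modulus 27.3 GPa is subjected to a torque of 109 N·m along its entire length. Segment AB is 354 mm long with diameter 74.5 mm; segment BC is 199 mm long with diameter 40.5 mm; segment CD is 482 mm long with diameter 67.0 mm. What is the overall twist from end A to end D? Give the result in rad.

0.00445 rad

J_AB = π(0.0745)⁴/32 = 3.02×10^-6 m⁴; J_BC = π(0.0405)⁴/32 = 2.64×10^-7 m⁴; J_CD = π(0.0670)⁴/32 = 1.98×10^-6 m⁴.
θ = (T/G)·Σ L_i/J_i = (109.0/27.3×10⁹)·(0.354/3.02×10^-6 + 0.199/2.64×10^-7 + 0.482/1.98×10^-6) = 4.448×10^-3 rad.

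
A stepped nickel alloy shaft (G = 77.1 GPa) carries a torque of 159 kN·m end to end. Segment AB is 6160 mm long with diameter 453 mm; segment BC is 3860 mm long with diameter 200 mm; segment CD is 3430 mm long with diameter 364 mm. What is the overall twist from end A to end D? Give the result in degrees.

3.31°

J_AB = π(0.453)⁴/32 = 4.13×10^-3 m⁴; J_BC = π(0.200)⁴/32 = 1.57×10^-4 m⁴; J_CD = π(0.364)⁴/32 = 1.72×10^-3 m⁴.
θ = (T/G)·Σ L_i/J_i = (159000/77.1×10⁹)·(6.16/4.13×10^-3 + 3.86/1.57×10^-4 + 3.43/1.72×10^-3) = 0.05785 rad.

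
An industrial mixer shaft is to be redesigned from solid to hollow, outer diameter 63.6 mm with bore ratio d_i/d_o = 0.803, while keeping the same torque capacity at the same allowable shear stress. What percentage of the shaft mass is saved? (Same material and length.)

49.2 %

Equal τ_max and T ⇒ the solid shaft needs d_s³ = d_o³(1−k⁴), so d_s = 63.6·(1−0.803⁴)^(1/3) = 53.17 mm.
Area ratio A_h/A_s = d_o²(1−k²)/d_s² = (1−k²)/(1−k⁴)^(2/3) = 0.5082.
Mass saving = 1 − 0.5082 = 49.2 %.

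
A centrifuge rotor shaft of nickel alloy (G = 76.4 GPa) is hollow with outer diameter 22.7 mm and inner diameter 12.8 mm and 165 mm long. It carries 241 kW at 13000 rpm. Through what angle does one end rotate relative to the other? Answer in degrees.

0.935°

ω = 2π·13000/60 = 1361 rad/s, so T = P/ω = 241×10³ / 1361 = 177.0 N·m.
J = π(d_o⁴ − d_i⁴)/32 = π(0.0227⁴ − 0.0128⁴)/32 = 2.343×10^-8 m⁴.
θ = T·L/(G·J) = 177.0 × 0.165 / (76.4×10⁹ × 2.343×10^-8) = 0.01632 rad.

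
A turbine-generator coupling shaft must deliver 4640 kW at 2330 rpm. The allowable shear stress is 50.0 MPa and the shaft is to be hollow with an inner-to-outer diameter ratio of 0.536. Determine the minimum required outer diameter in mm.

ω = 2π·2330/60 = 244.0 rad/s, so T = P/ω = 4640×10³ / 244.0 = 19020 N·m.
For a hollow shaft with d_i/d_o = 0.536: τ_max = 16T/(π d_o³ (1−k⁴)), so d_o = [16T/(π τ_allow (1−k⁴))]^(1/3) = [16·19020/(π·5.00×10^7·0.9175)]^(1/3) = 0.1283 m.

128 mm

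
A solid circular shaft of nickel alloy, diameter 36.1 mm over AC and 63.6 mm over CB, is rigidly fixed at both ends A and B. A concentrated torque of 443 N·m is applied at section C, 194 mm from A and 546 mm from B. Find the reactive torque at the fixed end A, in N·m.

Compatibility: T_A·a/J_AC = T_B·b/J_CB with T_A + T_B = T₀.
J_AC = 1.67×10^-7 m⁴, J_CB = 1.61×10^-6 m⁴, so T_A = T₀·(J_AC/a)/((J_AC/a)+(J_CB/b)) = 100.2 N·m, T_B = 342.8 N·m.

100 N·m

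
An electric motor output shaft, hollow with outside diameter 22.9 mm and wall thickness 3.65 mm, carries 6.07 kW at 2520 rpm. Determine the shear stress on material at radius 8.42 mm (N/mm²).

9.14 N/mm²

ω = 2π·2520/60 = 263.9 rad/s, so T = P/ω = 6.07×10³ / 263.9 = 23.00 N·m.
J = π(d_o⁴ − d_i⁴)/32 = π(0.0229⁴ − 0.0156⁴)/32 = 2.118×10^-8 m⁴.
Shear stress varies linearly with radius: τ = T·r/J = 23.00 × 0.00842 / 2.118×10^-8 = 9.142×10^6 Pa.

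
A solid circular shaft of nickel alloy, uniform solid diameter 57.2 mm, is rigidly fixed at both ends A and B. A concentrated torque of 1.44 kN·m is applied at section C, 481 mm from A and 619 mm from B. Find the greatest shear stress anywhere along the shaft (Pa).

With uniform GJ and both ends fixed, compatibility θ_AC = θ_CB gives T_A·a = T_B·b, together with T_A + T_B = T₀.
T_A = T₀·b/(a+b) = 1440·619/1100 = 810.3 N·m; T_B = 629.7 N·m.
τ in each portion: τ_AC = 2.21×10^7 Pa, τ_CB = 1.71×10^7 Pa; maximum is in AC.
τ_max = T_AC·r/J = 810.3·0.0286/1.05×10^-6 = 2.205×10^7 Pa.

2.21e7 Pa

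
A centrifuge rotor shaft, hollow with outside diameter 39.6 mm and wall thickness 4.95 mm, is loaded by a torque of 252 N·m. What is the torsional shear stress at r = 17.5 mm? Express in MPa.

26.7 MPa

J = π(d_o⁴ − d_i⁴)/32 = π(0.0396⁴ − 0.0297⁴)/32 = 1.650×10^-7 m⁴.
Shear stress varies linearly with radius: τ = T·r/J = 252.0 × 0.0175 / 1.650×10^-7 = 2.672×10^7 Pa.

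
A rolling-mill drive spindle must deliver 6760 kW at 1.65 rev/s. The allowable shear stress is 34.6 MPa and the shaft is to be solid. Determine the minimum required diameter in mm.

458 mm

ω = 2π·1.65 = 10.37 rad/s, so T = P/ω = 6760×10³ / 10.37 = 652100 N·m.
For a solid shaft τ_max = 16T/(πd³), so d = (16T/(π τ_allow))^(1/3) = (16·652100/(π·3.46×10^7))^(1/3) = 0.4579 m.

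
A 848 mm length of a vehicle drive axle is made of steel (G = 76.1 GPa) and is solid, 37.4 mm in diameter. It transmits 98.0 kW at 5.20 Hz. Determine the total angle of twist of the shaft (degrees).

9.97°

ω = 2π·5.20 = 32.67 rad/s, so T = P/ω = 98.0×10³ / 32.67 = 2999 N·m.
J = πd⁴/32 = π(0.0374)⁴/32 = 1.921×10^-7 m⁴.
θ = T·L/(G·J) = 2999 × 0.848 / (76.1×10⁹ × 1.921×10^-7) = 0.1740 rad.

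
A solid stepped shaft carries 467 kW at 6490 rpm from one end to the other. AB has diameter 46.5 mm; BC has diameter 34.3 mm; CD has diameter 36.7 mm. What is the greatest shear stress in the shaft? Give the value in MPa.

ω = 2π·6490/60 = 679.6 rad/s, so T = P/ω = 467×10³ / 679.6 = 687.1 N·m.
Under the same torque, τ_max = 16T/(πd³) is largest where d is smallest — segment BC (d = 34.3 mm).
τ_max = 16·687.1/(π·(0.0343)³) = 8.672×10^7 Pa.

86.7 MPa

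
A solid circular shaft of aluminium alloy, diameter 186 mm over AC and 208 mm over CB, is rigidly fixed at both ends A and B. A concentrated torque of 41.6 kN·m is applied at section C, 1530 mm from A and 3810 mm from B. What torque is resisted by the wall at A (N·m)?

Compatibility: T_A·a/J_AC = T_B·b/J_CB with T_A + T_B = T₀.
J_AC = 1.18×10^-4 m⁴, J_CB = 1.84×10^-4 m⁴, so T_A = T₀·(J_AC/a)/((J_AC/a)+(J_CB/b)) = 25550 N·m, T_B = 16050 N·m.

25600 N·m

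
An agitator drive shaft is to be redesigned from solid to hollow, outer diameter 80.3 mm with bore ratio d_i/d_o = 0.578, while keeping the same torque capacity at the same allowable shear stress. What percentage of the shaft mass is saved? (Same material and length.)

Equal τ_max and T ⇒ the solid shaft needs d_s³ = d_o³(1−k⁴), so d_s = 80.3·(1−0.578⁴)^(1/3) = 77.19 mm.
Area ratio A_h/A_s = d_o²(1−k²)/d_s² = (1−k²)/(1−k⁴)^(2/3) = 0.7206.
Mass saving = 1 − 0.7206 = 27.9 %.

27.9 %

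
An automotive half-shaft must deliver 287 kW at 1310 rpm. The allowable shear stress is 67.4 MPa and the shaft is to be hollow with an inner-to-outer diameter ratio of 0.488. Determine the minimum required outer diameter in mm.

ω = 2π·1310/60 = 137.2 rad/s, so T = P/ω = 287×10³ / 137.2 = 2092 N·m.
For a hollow shaft with d_i/d_o = 0.488: τ_max = 16T/(π d_o³ (1−k⁴)), so d_o = [16T/(π τ_allow (1−k⁴))]^(1/3) = [16·2092/(π·6.74×10^7·0.9433)]^(1/3) = 0.05513 m.

55.1 mm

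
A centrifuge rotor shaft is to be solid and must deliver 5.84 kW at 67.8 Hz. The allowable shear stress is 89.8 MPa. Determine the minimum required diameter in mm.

9.20 mm

ω = 2π·67.8 = 426.0 rad/s, so T = P/ω = 5.84×10³ / 426.0 = 13.71 N·m.
For a solid shaft τ_max = 16T/(πd³), so d = (16T/(π τ_allow))^(1/3) = (16·13.71/(π·8.98×10^7))^(1/3) = 0.009195 m.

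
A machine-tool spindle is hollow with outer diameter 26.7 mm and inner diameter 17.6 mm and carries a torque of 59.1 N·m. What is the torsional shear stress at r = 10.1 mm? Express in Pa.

1.47e7 Pa

J = π(d_o⁴ − d_i⁴)/32 = π(0.0267⁴ − 0.0176⁴)/32 = 4.047×10^-8 m⁴.
Shear stress varies linearly with radius: τ = T·r/J = 59.10 × 0.0101 / 4.047×10^-8 = 1.475×10^7 Pa.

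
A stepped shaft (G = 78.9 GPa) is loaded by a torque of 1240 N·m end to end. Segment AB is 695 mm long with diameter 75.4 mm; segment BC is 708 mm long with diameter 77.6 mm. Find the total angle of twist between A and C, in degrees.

J_AB = π(0.0754)⁴/32 = 3.17×10^-6 m⁴; J_BC = π(0.0776)⁴/32 = 3.56×10^-6 m⁴.
θ = (T/G)·Σ L_i/J_i = (1240/78.9×10⁹)·(0.695/3.17×10^-6 + 0.708/3.56×10^-6) = 6.568×10^-3 rad.

0.376°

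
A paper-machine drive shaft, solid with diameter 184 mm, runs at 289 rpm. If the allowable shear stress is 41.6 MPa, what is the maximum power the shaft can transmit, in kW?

J = πd⁴/32 = π(0.184)⁴/32 = 1.125×10^-4 m⁴.
T_max = τ_allow·J/r = 4.16×10^7 × 1.125×10^-4 / 0.0920 = 50880 N·m.
ω = 2π·289/60 = 30.26 rad/s, so P_max = T_max·ω = 1.540×10^6 W.

1540 kW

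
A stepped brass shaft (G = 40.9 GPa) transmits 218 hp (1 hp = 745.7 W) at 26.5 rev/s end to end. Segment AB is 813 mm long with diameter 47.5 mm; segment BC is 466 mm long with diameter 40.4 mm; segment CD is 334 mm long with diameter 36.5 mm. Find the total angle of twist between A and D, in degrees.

7.28°

ω = 2π·26.5 = 166.5 rad/s, so T = P/ω = 218×745.7 / 166.5 = 976.3 N·m.
J_AB = π(0.0475)⁴/32 = 5.00×10^-7 m⁴; J_BC = π(0.0404)⁴/32 = 2.62×10^-7 m⁴; J_CD = π(0.0365)⁴/32 = 1.74×10^-7 m⁴.
θ = (T/G)·Σ L_i/J_i = (976.3/40.9×10⁹)·(0.813/5.00×10^-7 + 0.466/2.62×10^-7 + 0.334/1.74×10^-7) = 0.1271 rad.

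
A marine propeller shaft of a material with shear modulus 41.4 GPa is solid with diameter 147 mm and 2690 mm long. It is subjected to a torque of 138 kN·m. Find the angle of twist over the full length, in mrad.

196 mrad

J = πd⁴/32 = π(0.147)⁴/32 = 4.584×10^-5 m⁴.
θ = T·L/(G·J) = 138000 × 2.69 / (41.4×10⁹ × 4.584×10^-5) = 0.1956 rad.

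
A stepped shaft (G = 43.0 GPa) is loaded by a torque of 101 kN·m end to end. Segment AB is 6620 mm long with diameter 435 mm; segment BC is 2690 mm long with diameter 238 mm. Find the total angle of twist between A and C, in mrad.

J_AB = π(0.435)⁴/32 = 3.52×10^-3 m⁴; J_BC = π(0.238)⁴/32 = 3.15×10^-4 m⁴.
θ = (T/G)·Σ L_i/J_i = (101000/43.0×10⁹)·(6.62/3.52×10^-3 + 2.69/3.15×10^-4) = 0.02448 rad.

24.5 mrad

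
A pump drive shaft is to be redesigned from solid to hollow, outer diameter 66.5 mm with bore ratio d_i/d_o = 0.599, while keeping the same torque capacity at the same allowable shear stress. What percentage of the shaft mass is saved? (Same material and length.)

Equal τ_max and T ⇒ the solid shaft needs d_s³ = d_o³(1−k⁴), so d_s = 66.5·(1−0.599⁴)^(1/3) = 63.51 mm.
Area ratio A_h/A_s = d_o²(1−k²)/d_s² = (1−k²)/(1−k⁴)^(2/3) = 0.7029.
Mass saving = 1 − 0.7029 = 29.7 %.

29.7 %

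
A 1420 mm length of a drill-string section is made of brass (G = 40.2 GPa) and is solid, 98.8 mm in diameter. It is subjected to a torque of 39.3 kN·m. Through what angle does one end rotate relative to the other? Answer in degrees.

J = πd⁴/32 = π(0.0988)⁴/32 = 9.355×10^-6 m⁴.
θ = T·L/(G·J) = 39300 × 1.42 / (40.2×10⁹ × 9.355×10^-6) = 0.1484 rad.

8.50°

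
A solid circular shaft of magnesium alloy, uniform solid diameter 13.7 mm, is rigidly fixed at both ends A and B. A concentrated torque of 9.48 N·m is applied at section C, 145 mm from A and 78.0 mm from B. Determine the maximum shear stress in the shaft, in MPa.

12.2 MPa

With uniform GJ and both ends fixed, compatibility θ_AC = θ_CB gives T_A·a = T_B·b, together with T_A + T_B = T₀.
T_A = T₀·b/(a+b) = 9.480·78.0/223.0 = 3.316 N·m; T_B = 6.164 N·m.
τ in each portion: τ_AC = 6.57×10^6 Pa, τ_CB = 1.22×10^7 Pa; maximum is in CB.
τ_max = T_CB·r/J = 6.164·0.00685/3.46×10^-9 = 1.221×10^7 Pa.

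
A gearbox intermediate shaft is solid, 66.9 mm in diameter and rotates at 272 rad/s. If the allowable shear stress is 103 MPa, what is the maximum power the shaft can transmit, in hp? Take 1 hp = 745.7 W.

2210 hp

J = πd⁴/32 = π(0.0669)⁴/32 = 1.967×10^-6 m⁴.
T_max = τ_allow·J/r = 1.03×10^8 × 1.967×10^-6 / 0.0335 = 6055 N·m.
ω = 272 rad/s, so P_max = T_max·ω = 1.647×10^6 W.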